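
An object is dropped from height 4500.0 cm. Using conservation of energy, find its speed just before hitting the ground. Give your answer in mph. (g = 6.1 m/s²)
mgh = ½mv² → v = √(2gh) = √(2×6.1×45) = 23.43 m/s = 52.41 mph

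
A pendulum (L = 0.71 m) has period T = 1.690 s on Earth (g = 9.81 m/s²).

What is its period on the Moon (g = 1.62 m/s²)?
T = 2π√(L/g), so T_moon/T_earth = √(g_earth/g_moon)
T_moon = 2π√(0.71/1.62) = 4.16 s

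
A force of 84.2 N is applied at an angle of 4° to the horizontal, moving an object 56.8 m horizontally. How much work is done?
W = Fd cosθ = 84.2×56.8×cos(4°) = 4770.9 J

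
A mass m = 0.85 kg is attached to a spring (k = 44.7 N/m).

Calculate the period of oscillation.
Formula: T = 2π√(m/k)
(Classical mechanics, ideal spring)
T = 2π√(m/k) = 2π√(0.85/44.7) = 0.8664 s; f = 1/T = 1.154 Hz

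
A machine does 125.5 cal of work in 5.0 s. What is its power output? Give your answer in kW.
P = W/t = 525.1 J / 5 s = 105 W = 0.105 kW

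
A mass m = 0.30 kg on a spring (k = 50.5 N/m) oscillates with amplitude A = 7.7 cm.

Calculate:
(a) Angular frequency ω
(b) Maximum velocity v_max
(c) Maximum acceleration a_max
ω = √(k/m) = √(50.5/0.3) = 12.97 rad/s
v_max = ωA = 12.97×0.077 = 0.999 m/s
a_max = ω²A = 12.97²×0.077 = 12.96 m/s²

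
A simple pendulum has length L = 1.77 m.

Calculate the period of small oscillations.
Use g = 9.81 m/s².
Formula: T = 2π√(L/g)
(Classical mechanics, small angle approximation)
T = 2π√(L/g) = 2π√(1.77/9.81) = 2.669 s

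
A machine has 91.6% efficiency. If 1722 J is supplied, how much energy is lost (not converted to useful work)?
W_out = η × W_in = 0.916×1722 = 1577.4 J
W_lost = W_in − W_out = 1722 − 1577.4 = 144.65 J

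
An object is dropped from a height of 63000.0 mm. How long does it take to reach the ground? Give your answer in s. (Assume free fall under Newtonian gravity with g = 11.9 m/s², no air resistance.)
t = √(2h/g) (with unit conversion) = 3.254 s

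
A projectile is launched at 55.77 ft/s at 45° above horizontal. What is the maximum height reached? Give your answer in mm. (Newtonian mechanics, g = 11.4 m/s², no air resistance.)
H = v₀²sin²(θ)/(2g) (with unit conversion) = 6337.0 mm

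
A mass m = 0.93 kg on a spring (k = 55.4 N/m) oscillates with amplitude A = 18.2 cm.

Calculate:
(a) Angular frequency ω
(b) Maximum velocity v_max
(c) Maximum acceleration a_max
ω = √(k/m) = √(55.4/0.93) = 7.718 rad/s
v_max = ωA = 7.718×0.182 = 1.405 m/s
a_max = ω²A = 7.718²×0.182 = 10.84 m/s²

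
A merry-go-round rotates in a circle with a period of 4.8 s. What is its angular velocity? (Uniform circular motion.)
ω = 2π/T = 2π/4.8 = 1.309 rad/s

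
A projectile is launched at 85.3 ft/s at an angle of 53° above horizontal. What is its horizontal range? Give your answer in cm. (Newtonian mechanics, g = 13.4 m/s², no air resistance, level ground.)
R = v₀² sin(2θ) / g (with unit conversion) = 4849.0 cm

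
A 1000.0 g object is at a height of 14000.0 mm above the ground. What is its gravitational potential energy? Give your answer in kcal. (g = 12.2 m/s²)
PE = mgh = 1 kg × 12.2 m/s² × 14 m = 170.8 J = 0.04082 kcal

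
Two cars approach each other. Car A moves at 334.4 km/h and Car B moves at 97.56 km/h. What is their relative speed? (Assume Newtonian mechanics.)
v_rel = v_A + v_B = 334.4 + 97.56 = 432.0 km/h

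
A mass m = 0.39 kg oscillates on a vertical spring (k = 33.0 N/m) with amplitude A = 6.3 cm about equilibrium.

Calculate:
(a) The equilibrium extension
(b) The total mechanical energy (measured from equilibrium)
x_eq = mg/k = 0.39×9.81/33.0 = 0.1159 m = 11.59 cm
E = ½kA² = ½×33.0×(0.063)² = 0.06549 J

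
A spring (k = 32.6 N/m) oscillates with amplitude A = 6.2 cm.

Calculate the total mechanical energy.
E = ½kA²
E = ½kA² = ½×32.6×(0.062)² = 0.06266 J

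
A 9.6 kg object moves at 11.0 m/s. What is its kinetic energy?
KE = ½mv² = ½×9.6×11.0² = 580.8 J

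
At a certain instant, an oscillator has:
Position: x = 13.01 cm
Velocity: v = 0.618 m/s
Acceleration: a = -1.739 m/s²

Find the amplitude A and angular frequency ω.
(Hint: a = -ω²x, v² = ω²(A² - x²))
a = −ω²x → ω = √(|a|/x) = √(1.739/0.1301) = 3.656 rad/s
v² = ω²(A² − x²) → A = √(x² + v²/ω²) = √(0.1301² + 0.618²/3.656²) = 0.2133 m = 21.33 cm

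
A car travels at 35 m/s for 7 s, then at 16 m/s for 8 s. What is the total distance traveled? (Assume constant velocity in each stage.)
d₁ = v₁t₁ = 35 × 7 = 245 m
d₂ = v₂t₂ = 16 × 8 = 128 m
d_total = 245 + 128 = 373 m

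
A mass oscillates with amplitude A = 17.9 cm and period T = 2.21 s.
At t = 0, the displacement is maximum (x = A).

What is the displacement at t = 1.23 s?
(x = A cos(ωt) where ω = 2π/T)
ω = 2π/T = 2π/2.21 = 2.843 rad/s
x = A cos(ωt) = 17.9×cos(2.843×1.23) = -16.78 cm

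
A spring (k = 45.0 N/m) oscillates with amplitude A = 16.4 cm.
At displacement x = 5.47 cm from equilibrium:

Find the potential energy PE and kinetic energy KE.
E_total = ½kA² = ½×45.0×(0.164)² = 0.6052 J
PE = ½kx² = ½×45.0×(0.0547)² = 0.06732 J
KE = E_total − PE = 0.5378 J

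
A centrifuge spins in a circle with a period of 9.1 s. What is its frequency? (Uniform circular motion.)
f = 1/T = 1/9.1 = 0.1099 Hz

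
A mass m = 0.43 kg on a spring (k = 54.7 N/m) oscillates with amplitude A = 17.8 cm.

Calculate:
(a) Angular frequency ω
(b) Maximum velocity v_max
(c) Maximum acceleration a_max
ω = √(k/m) = √(54.7/0.43) = 11.28 rad/s
v_max = ωA = 11.28×0.178 = 2.008 m/s
a_max = ω²A = 11.28²×0.178 = 22.64 m/s²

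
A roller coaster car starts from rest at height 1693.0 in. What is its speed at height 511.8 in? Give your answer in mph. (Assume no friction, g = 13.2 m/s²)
mgh₁ = ½mv₂² + mgh₂ → v₂ = √(2g(h₁−h₂)) = √(2×13.2×(43−13)) = 28.14 m/s = 62.96 mph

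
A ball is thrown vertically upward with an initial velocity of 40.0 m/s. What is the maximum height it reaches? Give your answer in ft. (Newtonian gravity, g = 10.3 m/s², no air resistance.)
h_max = v₀²/(2g) (with unit conversion) = 254.8 ft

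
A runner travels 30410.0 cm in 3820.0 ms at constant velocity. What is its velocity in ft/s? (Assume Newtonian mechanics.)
v = d/t (with unit conversion) = 261.2 ft/s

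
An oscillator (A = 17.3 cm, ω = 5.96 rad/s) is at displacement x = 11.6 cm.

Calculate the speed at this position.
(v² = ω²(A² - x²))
v = ω√(A² − x²) = 5.96×√(0.173² − 0.116²) = 0.7649 m/s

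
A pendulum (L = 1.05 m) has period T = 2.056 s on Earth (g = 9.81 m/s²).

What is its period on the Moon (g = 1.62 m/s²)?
T = 2π√(L/g), so T_moon/T_earth = √(g_earth/g_moon)
T_moon = 2π√(1.05/1.62) = 5.058 s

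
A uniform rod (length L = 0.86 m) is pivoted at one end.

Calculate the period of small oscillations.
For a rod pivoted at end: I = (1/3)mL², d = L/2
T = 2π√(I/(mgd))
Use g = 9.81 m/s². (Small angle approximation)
I/m = (1/3)L² = 0.2465 m²; d = L/2 = 0.43 m
T = 2π√(I/(mgd)) = 2π√(0.2465/(9.81×0.43)) = 1.519 s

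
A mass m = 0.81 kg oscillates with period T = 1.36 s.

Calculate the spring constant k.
T = 2π√(m/k) → k = m(2π/T)² = 0.81×(2π/1.36)² = 17.29 N/m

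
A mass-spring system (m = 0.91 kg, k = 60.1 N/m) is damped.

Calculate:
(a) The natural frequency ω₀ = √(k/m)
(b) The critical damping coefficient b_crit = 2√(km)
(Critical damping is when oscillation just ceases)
ω₀ = √(k/m) = √(60.1/0.91) = 8.127 rad/s
b_crit = 2√(km) = 2√(60.1×0.91) = 14.79 kg/s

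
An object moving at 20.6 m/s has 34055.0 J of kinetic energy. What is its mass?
KE = ½mv² → m = 2KE/v² = 2×34055.0/20.6² = 160.5 kg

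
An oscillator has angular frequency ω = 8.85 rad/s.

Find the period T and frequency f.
T = 2π/ω = 2π/8.85 = 0.71 s; f = ω/2π = 1.409 Hz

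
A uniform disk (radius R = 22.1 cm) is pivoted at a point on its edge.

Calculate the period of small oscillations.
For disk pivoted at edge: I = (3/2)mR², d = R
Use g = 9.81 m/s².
I/m = (3/2)R² = 0.07326 m²; d = R = 0.221 m
T = 2π√((3/2)R²/(gR)) = 2π√(3R/(2g)) = 1.155 s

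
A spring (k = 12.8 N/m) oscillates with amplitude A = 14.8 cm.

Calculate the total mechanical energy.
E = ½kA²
E = ½kA² = ½×12.8×(0.148)² = 0.1402 J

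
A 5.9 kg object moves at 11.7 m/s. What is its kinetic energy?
KE = ½mv² = ½×5.9×11.7² = 403.8255 J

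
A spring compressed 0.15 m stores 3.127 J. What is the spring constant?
PE = ½kx² → k = 2PE/x² = 2×3.127/0.15² = 278.0 N/m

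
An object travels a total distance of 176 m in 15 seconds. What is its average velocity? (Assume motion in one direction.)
v_avg = Δd / Δt = 176 / 15 = 11.73 m/s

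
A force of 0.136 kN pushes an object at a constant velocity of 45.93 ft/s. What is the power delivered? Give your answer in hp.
P = Fv = 136 N × 14 m/s = 1904 W = 2.553 hp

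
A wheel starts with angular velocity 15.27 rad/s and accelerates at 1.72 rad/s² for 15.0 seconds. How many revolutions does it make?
θ = ω₀t + ½αt² = 15.27×15.0 + ½×1.72×15.0² = 422.55 rad
Revolutions = θ/(2π) = 422.55/(2π) = 67.25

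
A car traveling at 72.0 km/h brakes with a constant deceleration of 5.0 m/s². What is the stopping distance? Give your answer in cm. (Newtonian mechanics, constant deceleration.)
d = v₀² / (2a) (with unit conversion) = 4000.0 cm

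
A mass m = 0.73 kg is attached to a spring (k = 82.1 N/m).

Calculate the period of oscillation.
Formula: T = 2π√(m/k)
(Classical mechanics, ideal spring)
T = 2π√(m/k) = 2π√(0.73/82.1) = 0.5925 s; f = 1/T = 1.688 Hz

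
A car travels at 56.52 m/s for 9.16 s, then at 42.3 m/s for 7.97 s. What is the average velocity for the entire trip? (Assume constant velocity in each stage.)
d₁ = v₁t₁ = 56.52 × 9.16 = 517.723 m
d₂ = v₂t₂ = 42.3 × 7.97 = 337.131 m
d_total = 854.85 m, t_total = 17.13 s
v_avg = d_total/t_total = 854.85/17.13 = 49.9 m/s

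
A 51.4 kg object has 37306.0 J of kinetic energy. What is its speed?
KE = ½mv² → v = √(2KE/m) = √(2×37306.0/51.4) = 38.1 m/s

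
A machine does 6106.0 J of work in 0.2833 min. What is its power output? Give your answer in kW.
P = W/t = 6106 J / 17 s = 359.2 W = 0.3592 kW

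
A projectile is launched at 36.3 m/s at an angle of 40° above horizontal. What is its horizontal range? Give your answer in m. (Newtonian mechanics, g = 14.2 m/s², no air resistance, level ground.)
R = v₀² sin(2θ) / g = 91.39 m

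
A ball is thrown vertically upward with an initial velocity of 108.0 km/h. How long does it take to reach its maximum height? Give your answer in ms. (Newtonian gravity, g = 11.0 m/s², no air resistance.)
t_up = v₀/g (with unit conversion) = 2727.0 ms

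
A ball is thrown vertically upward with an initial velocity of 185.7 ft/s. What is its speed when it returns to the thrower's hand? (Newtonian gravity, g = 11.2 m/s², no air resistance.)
By conservation of energy, the ball returns at the same speed = 185.7 ft/s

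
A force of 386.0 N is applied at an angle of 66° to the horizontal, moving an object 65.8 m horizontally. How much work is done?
W = Fd cosθ = 386.0×65.8×cos(66°) = 10331.0 J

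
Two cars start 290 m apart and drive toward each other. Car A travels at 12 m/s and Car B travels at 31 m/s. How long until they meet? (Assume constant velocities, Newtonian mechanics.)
Combined speed: v_combined = 12 + 31 = 43 m/s
Time to meet: t = d/43 = 290/43 = 6.74 s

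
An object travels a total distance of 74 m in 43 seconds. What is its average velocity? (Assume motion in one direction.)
v_avg = Δd / Δt = 74 / 43 = 1.72 m/s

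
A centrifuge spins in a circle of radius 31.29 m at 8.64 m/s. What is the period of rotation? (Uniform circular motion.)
T = 2πr/v = 2π×31.29/8.64 = 22.75 s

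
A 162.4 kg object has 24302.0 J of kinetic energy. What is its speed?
KE = ½mv² → v = √(2KE/m) = √(2×24302.0/162.4) = 17.3 m/s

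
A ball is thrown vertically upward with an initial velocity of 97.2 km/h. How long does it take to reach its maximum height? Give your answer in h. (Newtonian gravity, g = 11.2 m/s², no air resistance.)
t_up = v₀/g (with unit conversion) = 0.0006696 h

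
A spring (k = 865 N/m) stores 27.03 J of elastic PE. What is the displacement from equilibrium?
PE = ½kx² → x = √(2PE/k) = √(2×27.03/865) = 0.25 m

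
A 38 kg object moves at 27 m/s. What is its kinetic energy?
KE = ½mv² = ½×38×27² = 13851.0 J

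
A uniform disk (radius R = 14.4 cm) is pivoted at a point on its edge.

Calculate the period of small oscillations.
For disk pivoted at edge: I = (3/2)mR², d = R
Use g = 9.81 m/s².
I/m = (3/2)R² = 0.0311 m²; d = R = 0.144 m
T = 2π√((3/2)R²/(gR)) = 2π√(3R/(2g)) = 0.9323 s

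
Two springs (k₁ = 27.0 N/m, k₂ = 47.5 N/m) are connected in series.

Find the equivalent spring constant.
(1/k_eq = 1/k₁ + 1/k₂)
1/k_eq = 1/27.0 + 1/47.5 = 0.05809; k_eq = 17.21 N/m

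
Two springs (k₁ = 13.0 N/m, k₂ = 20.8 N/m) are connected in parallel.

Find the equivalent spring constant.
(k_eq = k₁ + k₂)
k_eq = k₁ + k₂ = 13.0 + 20.8 = 33.8 N/m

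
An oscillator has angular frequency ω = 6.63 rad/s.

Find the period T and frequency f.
T = 2π/ω = 2π/6.63 = 0.9477 s; f = ω/2π = 1.055 Hz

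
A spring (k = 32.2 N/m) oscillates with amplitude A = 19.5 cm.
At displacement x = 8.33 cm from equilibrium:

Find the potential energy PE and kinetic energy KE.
E_total = ½kA² = ½×32.2×(0.195)² = 0.6122 J
PE = ½kx² = ½×32.2×(0.0833)² = 0.1117 J
KE = E_total − PE = 0.5005 J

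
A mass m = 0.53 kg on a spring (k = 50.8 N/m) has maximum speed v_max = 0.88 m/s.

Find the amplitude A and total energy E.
½mv²_max = ½kA² → A = v_max√(m/k) = 0.88×√(0.53/50.8) = 0.08989 m = 8.989 cm
E = ½mv²_max = ½×0.53×0.88² = 0.2052 J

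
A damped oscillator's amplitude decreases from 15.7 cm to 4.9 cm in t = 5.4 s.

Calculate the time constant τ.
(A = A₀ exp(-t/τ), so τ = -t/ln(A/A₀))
A/A₀ = 4.9/15.7 = 0.3121; ln(A/A₀) = -1.164
τ = −t/ln(A/A₀) = −5.4/-1.164 = 4.637 s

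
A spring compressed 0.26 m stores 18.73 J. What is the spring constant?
PE = ½kx² → k = 2PE/x² = 2×18.73/0.26² = 554.1 N/m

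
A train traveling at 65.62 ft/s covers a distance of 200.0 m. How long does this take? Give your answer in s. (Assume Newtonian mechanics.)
t = d/v (with unit conversion) = 10.0 s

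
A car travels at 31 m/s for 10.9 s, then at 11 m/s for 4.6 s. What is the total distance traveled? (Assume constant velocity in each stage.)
d₁ = v₁t₁ = 31 × 10.9 = 337.9 m
d₂ = v₂t₂ = 11 × 4.6 = 50.6 m
d_total = 337.9 + 50.6 = 388.5 m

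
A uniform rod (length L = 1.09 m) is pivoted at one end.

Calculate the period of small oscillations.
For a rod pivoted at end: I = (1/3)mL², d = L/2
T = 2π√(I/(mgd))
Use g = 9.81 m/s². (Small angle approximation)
I/m = (1/3)L² = 0.396 m²; d = L/2 = 0.545 m
T = 2π√(I/(mgd)) = 2π√(0.396/(9.81×0.545)) = 1.71 s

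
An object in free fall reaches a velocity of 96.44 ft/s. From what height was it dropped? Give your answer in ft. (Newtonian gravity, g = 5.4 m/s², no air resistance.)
h = v²/(2g) (with unit conversion) = 262.5 ft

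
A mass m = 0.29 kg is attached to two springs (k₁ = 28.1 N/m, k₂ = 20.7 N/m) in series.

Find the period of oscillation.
k_eq = k₁k₂/(k₁+k₂) = 11.92 N/m
T = 2π√(m/k_eq) = 2π√(0.29/11.92) = 0.9801 s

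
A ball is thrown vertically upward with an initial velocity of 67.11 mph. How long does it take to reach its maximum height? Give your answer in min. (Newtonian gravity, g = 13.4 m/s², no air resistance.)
t_up = v₀/g (with unit conversion) = 0.03731 min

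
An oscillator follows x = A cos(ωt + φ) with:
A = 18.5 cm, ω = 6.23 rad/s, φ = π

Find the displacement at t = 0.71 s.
x = A cos(ωt + φ) = 18.5×cos(6.23×0.71 + π) = 5.274 cm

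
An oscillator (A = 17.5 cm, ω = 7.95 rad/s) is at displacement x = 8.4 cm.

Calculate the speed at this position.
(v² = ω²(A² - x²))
v = ω√(A² − x²) = 7.95×√(0.175² − 0.084²) = 1.22 m/s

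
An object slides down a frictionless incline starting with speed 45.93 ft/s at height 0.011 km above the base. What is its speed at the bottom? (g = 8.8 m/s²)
½mv₀² + mgh = ½mv² → v = √(v₀² + 2gh) = √(14² + 2×8.8×11) = 19.74 m/s = 64.76 ft/s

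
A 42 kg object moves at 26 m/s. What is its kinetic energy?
KE = ½mv² = ½×42×26² = 14196.0 J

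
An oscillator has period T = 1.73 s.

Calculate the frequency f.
f = 1/T = 1/1.73 = 0.578 Hz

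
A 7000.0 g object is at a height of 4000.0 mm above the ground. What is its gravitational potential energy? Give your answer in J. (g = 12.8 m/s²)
PE = mgh = 7 kg × 12.8 m/s² × 4 m = 358.4 J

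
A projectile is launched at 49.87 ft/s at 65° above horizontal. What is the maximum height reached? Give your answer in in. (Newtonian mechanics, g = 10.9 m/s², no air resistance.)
H = v₀²sin²(θ)/(2g) (with unit conversion) = 342.7 in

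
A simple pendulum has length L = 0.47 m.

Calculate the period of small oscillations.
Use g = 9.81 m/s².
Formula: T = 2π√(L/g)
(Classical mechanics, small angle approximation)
T = 2π√(L/g) = 2π√(0.47/9.81) = 1.375 s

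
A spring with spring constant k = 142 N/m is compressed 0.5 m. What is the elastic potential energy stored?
PE = ½kx² = ½×142×0.5² = 17.75 J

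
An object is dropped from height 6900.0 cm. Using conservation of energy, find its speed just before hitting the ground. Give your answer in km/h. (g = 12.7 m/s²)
mgh = ½mv² → v = √(2gh) = √(2×12.7×69) = 41.86 m/s = 150.7 km/h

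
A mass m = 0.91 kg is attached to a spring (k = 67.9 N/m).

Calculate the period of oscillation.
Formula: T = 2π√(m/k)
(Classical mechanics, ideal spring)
T = 2π√(m/k) = 2π√(0.91/67.9) = 0.7274 s; f = 1/T = 1.375 Hz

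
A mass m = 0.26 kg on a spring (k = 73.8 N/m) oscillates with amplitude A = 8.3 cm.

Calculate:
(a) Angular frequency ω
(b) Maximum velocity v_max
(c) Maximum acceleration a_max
ω = √(k/m) = √(73.8/0.26) = 16.85 rad/s
v_max = ωA = 16.85×0.083 = 1.398 m/s
a_max = ω²A = 16.85²×0.083 = 23.56 m/s²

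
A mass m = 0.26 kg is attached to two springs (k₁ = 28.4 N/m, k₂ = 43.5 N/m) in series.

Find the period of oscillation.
k_eq = k₁k₂/(k₁+k₂) = 17.18 N/m
T = 2π√(m/k_eq) = 2π√(0.26/17.18) = 0.7729 s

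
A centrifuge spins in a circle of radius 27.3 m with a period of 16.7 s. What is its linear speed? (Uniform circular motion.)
v = 2πr/T = 2π×27.3/16.7 = 10.27 m/s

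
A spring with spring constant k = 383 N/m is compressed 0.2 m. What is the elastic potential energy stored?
PE = ½kx² = ½×383×0.2² = 7.66 J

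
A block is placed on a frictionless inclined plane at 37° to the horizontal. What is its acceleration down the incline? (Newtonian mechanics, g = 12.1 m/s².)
a = g sin(θ) = 12.1 × sin(37°) = 12.1 × 0.6018 = 7.28 m/s²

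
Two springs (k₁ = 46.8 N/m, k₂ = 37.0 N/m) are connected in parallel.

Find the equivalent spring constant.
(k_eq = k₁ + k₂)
k_eq = k₁ + k₂ = 46.8 + 37.0 = 83.8 N/m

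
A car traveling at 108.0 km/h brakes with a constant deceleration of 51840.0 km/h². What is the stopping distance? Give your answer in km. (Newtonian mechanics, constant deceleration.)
d = v₀² / (2a) (with unit conversion) = 0.1125 km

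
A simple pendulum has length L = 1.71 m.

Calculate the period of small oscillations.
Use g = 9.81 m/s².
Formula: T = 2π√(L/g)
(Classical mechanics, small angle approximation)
T = 2π√(L/g) = 2π√(1.71/9.81) = 2.623 s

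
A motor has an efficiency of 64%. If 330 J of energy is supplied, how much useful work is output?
W_out = η × W_in = 0.64 × 330 = 211.2 J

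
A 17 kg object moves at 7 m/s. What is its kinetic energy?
KE = ½mv² = ½×17×7² = 416.5 J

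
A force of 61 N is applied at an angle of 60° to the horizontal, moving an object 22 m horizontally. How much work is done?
W = Fd cosθ = 61×22×cos(60°) = 671.0 J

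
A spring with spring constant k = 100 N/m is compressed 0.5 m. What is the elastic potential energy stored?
PE = ½kx² = ½×100×0.5² = 12.5 J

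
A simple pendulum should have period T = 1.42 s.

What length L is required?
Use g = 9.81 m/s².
T = 2π√(L/g) → L = g(T/2π)² = 9.81×(1.42/2π)² = 0.5011 m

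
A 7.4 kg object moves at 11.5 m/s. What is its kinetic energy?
KE = ½mv² = ½×7.4×11.5² = 489.325 J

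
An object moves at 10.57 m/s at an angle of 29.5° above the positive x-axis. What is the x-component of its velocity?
vₓ = v cos(θ) = 10.57 × cos(29.5°) = 9.2 m/s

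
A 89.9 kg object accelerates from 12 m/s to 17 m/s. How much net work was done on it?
W_net = ΔKE = ½m(v₂² − v₁²) = ½×89.9×(17² − 12²) = 6517.75 J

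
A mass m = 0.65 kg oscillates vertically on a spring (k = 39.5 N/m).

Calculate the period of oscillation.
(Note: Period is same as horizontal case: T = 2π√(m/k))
T = 2π√(m/k) = 2π√(0.65/39.5) = 0.806 s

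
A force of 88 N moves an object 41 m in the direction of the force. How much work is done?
W = Fd = 88×41 = 3608.0 J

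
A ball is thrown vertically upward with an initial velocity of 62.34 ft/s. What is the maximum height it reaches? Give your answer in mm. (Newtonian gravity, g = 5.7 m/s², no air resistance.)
h_max = v₀²/(2g) (with unit conversion) = 31670.0 mm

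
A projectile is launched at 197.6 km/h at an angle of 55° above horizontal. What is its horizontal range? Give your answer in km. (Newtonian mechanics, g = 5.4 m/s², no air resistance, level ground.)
R = v₀² sin(2θ) / g (with unit conversion) = 0.5243 km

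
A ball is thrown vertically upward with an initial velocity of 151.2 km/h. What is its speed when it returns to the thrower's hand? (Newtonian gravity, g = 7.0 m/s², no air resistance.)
By conservation of energy, the ball returns at the same speed = 151.2 km/h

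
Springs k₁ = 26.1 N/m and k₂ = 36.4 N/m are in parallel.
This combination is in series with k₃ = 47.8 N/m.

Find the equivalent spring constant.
k₁₂ = k₁ + k₂ = 62.5 N/m (parallel)
1/k_eq = 1/k₁₂ + 1/k₃ → k_eq = 27.09 N/m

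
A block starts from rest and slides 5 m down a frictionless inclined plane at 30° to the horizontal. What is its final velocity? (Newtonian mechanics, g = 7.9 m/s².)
a = g sin(θ) = 7.9 × sin(30°) = 3.95 m/s²
v = √(2ad) = √(2 × 3.95 × 5) = 6.28 m/s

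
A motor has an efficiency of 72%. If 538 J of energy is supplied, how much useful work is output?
W_out = η × W_in = 0.72 × 538 = 387.36 J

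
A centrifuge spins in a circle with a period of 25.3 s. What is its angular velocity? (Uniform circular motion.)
ω = 2π/T = 2π/25.3 = 0.2483 rad/s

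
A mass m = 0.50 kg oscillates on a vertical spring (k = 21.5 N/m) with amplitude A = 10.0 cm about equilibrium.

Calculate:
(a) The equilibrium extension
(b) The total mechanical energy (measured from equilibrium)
x_eq = mg/k = 0.5×9.81/21.5 = 0.2281 m = 22.81 cm
E = ½kA² = ½×21.5×(0.1)² = 0.1075 J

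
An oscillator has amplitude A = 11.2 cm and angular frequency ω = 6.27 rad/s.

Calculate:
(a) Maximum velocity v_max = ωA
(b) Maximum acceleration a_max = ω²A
v_max = ωA = 6.27×0.112 = 0.7022 m/s
a_max = ω²A = 6.27²×0.112 = 4.403 m/s²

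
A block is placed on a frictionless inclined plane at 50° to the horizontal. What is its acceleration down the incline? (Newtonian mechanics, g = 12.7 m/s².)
a = g sin(θ) = 12.7 × sin(50°) = 12.7 × 0.766 = 9.73 m/s²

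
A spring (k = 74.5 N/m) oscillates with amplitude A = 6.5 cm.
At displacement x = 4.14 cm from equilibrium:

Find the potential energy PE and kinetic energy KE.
E_total = ½kA² = ½×74.5×(0.065)² = 0.1574 J
PE = ½kx² = ½×74.5×(0.0414)² = 0.06385 J
KE = E_total − PE = 0.09354 J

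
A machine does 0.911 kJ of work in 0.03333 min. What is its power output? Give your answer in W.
P = W/t = 911 J / 2 s = 455.5 W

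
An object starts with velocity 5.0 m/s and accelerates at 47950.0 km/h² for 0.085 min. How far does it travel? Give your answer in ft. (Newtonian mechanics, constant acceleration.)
d = v₀t + ½at² (with unit conversion) = 241.5 ft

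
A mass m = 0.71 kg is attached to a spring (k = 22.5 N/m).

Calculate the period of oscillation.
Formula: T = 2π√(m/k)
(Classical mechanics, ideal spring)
T = 2π√(m/k) = 2π√(0.71/22.5) = 1.116 s; f = 1/T = 0.8959 Hz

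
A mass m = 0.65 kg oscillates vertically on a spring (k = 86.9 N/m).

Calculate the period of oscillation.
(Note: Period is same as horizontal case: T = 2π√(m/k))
T = 2π√(m/k) = 2π√(0.65/86.9) = 0.5434 s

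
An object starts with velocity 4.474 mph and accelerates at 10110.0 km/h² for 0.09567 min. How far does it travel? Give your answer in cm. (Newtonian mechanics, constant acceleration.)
d = v₀t + ½at² (with unit conversion) = 2433.0 cm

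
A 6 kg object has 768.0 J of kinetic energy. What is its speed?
KE = ½mv² → v = √(2KE/m) = √(2×768.0/6) = 16.0 m/s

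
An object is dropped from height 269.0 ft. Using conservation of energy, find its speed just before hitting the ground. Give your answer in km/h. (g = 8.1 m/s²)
mgh = ½mv² → v = √(2gh) = √(2×8.1×81.99) = 36.45 m/s = 131.2 km/h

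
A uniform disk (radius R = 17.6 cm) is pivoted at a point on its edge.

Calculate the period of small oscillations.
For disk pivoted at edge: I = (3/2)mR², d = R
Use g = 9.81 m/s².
I/m = (3/2)R² = 0.04646 m²; d = R = 0.176 m
T = 2π√((3/2)R²/(gR)) = 2π√(3R/(2g)) = 1.031 s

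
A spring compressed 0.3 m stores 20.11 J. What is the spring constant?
PE = ½kx² → k = 2PE/x² = 2×20.11/0.3² = 446.9 N/m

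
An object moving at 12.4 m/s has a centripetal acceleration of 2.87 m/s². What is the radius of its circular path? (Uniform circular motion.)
r = v²/a_c = 12.4²/2.87 = 53.57 m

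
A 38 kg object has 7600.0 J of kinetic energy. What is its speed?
KE = ½mv² → v = √(2KE/m) = √(2×7600.0/38) = 20.0 m/s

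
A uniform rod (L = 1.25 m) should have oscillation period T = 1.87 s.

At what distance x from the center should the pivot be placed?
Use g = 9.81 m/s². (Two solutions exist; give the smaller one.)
T = 2π√((L²/12 + x²)/(gx)). Let c = T²g/(4π²) = 0.8689.
x² − cx + L²/12 = 0 → x = (c − √(c² − L²/3))/2 = 0.1925 m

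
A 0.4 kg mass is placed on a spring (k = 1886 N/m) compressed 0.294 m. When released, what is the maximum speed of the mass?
½kx² = ½mv² → v = x√(k/m) = 0.294×√(1886/0.4) = 20.19 m/s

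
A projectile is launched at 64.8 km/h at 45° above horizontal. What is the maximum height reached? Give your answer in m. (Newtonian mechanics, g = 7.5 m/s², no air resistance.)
H = v₀²sin²(θ)/(2g) (with unit conversion) = 10.8 m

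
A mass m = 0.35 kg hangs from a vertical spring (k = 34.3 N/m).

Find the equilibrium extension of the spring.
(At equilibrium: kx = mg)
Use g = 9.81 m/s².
x_eq = mg/k = 0.35×9.81/34.3 = 0.1001 m = 10.01 cm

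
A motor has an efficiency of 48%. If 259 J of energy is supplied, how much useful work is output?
W_out = η × W_in = 0.48 × 259 = 124.32 J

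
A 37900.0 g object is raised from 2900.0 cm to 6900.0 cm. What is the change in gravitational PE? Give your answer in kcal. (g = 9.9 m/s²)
ΔPE = mg(h₂ − h₁) = 37.9 kg × 9.9 m/s² × (69 − 29) m = 1.501e+04 J = 3.587 kcal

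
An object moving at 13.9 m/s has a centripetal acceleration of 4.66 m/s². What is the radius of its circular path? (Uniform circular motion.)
r = v²/a_c = 13.9²/4.66 = 41.46 m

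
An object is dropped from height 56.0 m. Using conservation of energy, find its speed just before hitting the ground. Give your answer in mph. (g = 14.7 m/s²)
mgh = ½mv² → v = √(2gh) = √(2×14.7×56) = 40.58 m/s = 90.77 mph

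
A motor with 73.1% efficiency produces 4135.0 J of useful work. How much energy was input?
W_in = W_out/η = 4135.0/0.731 = 5656.6 J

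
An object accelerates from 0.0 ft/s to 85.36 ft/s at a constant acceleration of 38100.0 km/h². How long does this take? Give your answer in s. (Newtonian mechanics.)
t = (v - v₀)/a (with unit conversion) = 8.85 s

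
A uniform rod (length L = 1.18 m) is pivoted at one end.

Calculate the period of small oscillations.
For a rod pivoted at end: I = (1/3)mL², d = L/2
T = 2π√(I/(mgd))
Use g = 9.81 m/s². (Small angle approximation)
I/m = (1/3)L² = 0.4641 m²; d = L/2 = 0.59 m
T = 2π√(I/(mgd)) = 2π√(0.4641/(9.81×0.59)) = 1.779 s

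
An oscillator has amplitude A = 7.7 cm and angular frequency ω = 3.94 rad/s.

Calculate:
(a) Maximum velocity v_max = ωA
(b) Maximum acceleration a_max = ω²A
v_max = ωA = 3.94×0.077 = 0.3034 m/s
a_max = ω²A = 3.94²×0.077 = 1.195 m/s²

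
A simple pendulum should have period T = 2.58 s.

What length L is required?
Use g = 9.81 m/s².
T = 2π√(L/g) → L = g(T/2π)² = 9.81×(2.58/2π)² = 1.654 m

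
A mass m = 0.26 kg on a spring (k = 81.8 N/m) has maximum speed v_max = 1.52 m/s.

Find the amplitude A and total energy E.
½mv²_max = ½kA² → A = v_max√(m/k) = 1.52×√(0.26/81.8) = 0.08569 m = 8.569 cm
E = ½mv²_max = ½×0.26×1.52² = 0.3004 J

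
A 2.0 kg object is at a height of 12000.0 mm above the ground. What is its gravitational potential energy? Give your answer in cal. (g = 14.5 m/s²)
PE = mgh = 2 kg × 14.5 m/s² × 12 m = 348 J = 83.17 cal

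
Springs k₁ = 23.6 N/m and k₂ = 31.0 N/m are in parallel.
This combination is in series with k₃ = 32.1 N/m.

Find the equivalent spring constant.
k₁₂ = k₁ + k₂ = 54.6 N/m (parallel)
1/k_eq = 1/k₁₂ + 1/k₃ → k_eq = 20.22 N/m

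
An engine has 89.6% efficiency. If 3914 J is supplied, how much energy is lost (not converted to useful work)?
W_out = η × W_in = 0.896×3914 = 3506.9 J
W_lost = W_in − W_out = 3914 − 3506.9 = 407.06 J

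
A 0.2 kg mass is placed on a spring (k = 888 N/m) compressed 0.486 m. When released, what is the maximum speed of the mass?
½kx² = ½mv² → v = x√(k/m) = 0.486×√(888/0.2) = 32.38 m/s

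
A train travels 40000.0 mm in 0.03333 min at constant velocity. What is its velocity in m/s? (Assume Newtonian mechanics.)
v = d/t (with unit conversion) = 20.0 m/s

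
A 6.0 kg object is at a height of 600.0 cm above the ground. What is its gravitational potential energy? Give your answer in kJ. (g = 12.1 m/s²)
PE = mgh = 6 kg × 12.1 m/s² × 6 m = 435.6 J = 0.4356 kJ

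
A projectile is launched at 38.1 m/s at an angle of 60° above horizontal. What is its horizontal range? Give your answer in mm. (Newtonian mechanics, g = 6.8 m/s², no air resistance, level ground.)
R = v₀² sin(2θ) / g (with unit conversion) = 184900.0 mm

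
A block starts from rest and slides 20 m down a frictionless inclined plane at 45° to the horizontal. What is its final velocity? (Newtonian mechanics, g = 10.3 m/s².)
a = g sin(θ) = 10.3 × sin(45°) = 7.28 m/s²
v = √(2ad) = √(2 × 7.28 × 20) = 17.07 m/s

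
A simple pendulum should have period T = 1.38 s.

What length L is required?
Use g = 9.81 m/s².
T = 2π√(L/g) → L = g(T/2π)² = 9.81×(1.38/2π)² = 0.4732 m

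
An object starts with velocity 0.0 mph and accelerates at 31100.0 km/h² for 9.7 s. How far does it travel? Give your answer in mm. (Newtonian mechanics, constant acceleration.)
d = v₀t + ½at² (with unit conversion) = 112900.0 mm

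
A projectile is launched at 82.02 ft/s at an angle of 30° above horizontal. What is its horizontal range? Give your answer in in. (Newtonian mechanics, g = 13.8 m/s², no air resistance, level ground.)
R = v₀² sin(2θ) / g (with unit conversion) = 1544.0 in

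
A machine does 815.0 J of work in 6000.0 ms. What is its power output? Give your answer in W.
P = W/t = 815 J / 6 s = 135.8 W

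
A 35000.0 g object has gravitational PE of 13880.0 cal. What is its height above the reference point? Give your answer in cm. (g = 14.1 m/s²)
PE = mgh → h = PE/(mg) = 5.807e+04 J / (35 kg × 14.1 m/s²) = 117.7 m = 11770.0 cm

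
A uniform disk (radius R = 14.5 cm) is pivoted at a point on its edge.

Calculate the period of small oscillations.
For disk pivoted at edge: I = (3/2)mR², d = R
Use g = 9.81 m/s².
I/m = (3/2)R² = 0.03154 m²; d = R = 0.145 m
T = 2π√((3/2)R²/(gR)) = 2π√(3R/(2g)) = 0.9356 s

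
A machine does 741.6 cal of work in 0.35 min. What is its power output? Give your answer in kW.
P = W/t = 3103 J / 21 s = 147.8 W = 0.1478 kW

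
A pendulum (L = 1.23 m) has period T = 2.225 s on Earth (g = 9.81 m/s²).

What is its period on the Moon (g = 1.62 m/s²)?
T = 2π√(L/g), so T_moon/T_earth = √(g_earth/g_moon)
T_moon = 2π√(1.23/1.62) = 5.475 s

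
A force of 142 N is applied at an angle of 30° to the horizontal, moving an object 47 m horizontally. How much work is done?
W = Fd cosθ = 142×47×cos(30°) = 5779.9 J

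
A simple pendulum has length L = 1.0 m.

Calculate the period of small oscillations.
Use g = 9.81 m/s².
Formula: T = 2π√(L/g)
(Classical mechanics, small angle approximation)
T = 2π√(L/g) = 2π√(1.0/9.81) = 2.006 s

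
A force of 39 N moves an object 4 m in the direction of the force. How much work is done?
W = Fd = 39×4 = 156.0 J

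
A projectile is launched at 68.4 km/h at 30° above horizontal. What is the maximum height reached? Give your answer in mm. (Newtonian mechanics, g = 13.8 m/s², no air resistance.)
H = v₀²sin²(θ)/(2g) (with unit conversion) = 3270.0 mm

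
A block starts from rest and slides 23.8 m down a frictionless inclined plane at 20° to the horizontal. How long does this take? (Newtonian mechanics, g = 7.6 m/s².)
a = g sin(θ) = 7.6 × sin(20°) = 2.6 m/s²
t = √(2d/a) = √(2 × 23.8 / 2.6) = 4.28 s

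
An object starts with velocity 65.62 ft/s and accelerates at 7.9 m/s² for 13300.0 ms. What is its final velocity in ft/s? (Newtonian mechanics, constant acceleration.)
v = v₀ + at (with unit conversion) = 410.3 ft/s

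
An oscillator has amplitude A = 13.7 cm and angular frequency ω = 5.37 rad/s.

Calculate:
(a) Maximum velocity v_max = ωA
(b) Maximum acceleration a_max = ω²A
v_max = ωA = 5.37×0.137 = 0.7357 m/s
a_max = ω²A = 5.37²×0.137 = 3.951 m/s²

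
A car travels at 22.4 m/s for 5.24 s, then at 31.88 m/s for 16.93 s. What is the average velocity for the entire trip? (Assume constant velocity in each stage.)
d₁ = v₁t₁ = 22.4 × 5.24 = 117.376 m
d₂ = v₂t₂ = 31.88 × 16.93 = 539.728 m
d_total = 657.1 m, t_total = 22.17 s
v_avg = d_total/t_total = 657.1/22.17 = 29.64 m/s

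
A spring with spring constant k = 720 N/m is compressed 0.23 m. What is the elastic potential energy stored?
PE = ½kx² = ½×720×0.23² = 19.04 J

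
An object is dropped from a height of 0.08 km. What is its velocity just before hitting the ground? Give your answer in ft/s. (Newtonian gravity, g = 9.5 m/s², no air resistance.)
v = √(2gh) (with unit conversion) = 127.9 ft/s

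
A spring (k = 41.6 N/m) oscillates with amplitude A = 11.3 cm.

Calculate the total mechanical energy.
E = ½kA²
E = ½kA² = ½×41.6×(0.113)² = 0.2656 J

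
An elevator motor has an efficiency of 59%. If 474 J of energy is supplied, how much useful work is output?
W_out = η × W_in = 0.59 × 474 = 279.66 J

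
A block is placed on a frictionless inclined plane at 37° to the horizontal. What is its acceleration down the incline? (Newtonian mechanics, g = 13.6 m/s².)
a = g sin(θ) = 13.6 × sin(37°) = 13.6 × 0.6018 = 8.18 m/s²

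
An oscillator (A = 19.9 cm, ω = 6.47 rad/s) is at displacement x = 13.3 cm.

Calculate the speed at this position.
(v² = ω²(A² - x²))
v = ω√(A² − x²) = 6.47×√(0.199² − 0.133²) = 0.9577 m/s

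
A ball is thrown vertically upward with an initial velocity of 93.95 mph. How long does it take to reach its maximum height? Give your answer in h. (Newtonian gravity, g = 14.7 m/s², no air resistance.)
t_up = v₀/g (with unit conversion) = 0.0007936 h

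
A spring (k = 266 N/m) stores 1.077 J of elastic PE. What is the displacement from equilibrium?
PE = ½kx² → x = √(2PE/k) = √(2×1.077/266) = 0.08999 m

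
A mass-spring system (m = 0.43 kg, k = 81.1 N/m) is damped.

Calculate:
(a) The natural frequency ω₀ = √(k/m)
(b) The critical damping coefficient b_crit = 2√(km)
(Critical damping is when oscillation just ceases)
ω₀ = √(k/m) = √(81.1/0.43) = 13.73 rad/s
b_crit = 2√(km) = 2√(81.1×0.43) = 11.81 kg/s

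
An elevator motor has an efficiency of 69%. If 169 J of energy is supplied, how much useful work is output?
W_out = η × W_in = 0.69 × 169 = 116.61 J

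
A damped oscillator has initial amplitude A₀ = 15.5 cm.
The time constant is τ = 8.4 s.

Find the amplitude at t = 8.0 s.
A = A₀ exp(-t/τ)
A = A₀ exp(−t/τ) = 15.5×exp(−8.0/8.4) = 5.98 cm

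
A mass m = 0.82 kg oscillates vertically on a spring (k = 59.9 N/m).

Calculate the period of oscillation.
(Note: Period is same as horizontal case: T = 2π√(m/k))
T = 2π√(m/k) = 2π√(0.82/59.9) = 0.7351 s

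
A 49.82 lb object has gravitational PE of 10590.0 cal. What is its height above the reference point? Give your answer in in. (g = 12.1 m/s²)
PE = mgh → h = PE/(mg) = 4.431e+04 J / (22.6 kg × 12.1 m/s²) = 162 m = 6380.0 in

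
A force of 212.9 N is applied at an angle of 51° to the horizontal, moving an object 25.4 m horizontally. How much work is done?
W = Fd cosθ = 212.9×25.4×cos(51°) = 3403.2 J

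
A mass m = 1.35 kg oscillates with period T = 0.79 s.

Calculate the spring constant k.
T = 2π√(m/k) → k = m(2π/T)² = 1.35×(2π/0.79)² = 85.4 N/m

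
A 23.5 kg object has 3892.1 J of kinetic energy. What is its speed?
KE = ½mv² → v = √(2KE/m) = √(2×3892.1/23.5) = 18.2 m/s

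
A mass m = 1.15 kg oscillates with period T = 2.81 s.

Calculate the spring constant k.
T = 2π√(m/k) → k = m(2π/T)² = 1.15×(2π/2.81)² = 5.75 N/m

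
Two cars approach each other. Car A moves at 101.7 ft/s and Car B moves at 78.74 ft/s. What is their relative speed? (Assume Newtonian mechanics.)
v_rel = v_A + v_B = 101.7 + 78.74 = 180.4 ft/s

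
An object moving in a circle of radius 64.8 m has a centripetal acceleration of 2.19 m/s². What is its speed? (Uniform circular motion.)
v = √(a_c × r) = √(2.19 × 64.8) = 11.91 m/s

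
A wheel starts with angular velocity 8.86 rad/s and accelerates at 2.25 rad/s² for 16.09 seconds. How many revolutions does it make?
θ = ω₀t + ½αt² = 8.86×16.09 + ½×2.25×16.09² = 433.81 rad
Revolutions = θ/(2π) = 433.81/(2π) = 69.04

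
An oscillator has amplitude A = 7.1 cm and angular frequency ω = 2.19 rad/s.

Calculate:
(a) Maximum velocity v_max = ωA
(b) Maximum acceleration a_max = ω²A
v_max = ωA = 2.19×0.071 = 0.1555 m/s
a_max = ω²A = 2.19²×0.071 = 0.3405 m/s²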